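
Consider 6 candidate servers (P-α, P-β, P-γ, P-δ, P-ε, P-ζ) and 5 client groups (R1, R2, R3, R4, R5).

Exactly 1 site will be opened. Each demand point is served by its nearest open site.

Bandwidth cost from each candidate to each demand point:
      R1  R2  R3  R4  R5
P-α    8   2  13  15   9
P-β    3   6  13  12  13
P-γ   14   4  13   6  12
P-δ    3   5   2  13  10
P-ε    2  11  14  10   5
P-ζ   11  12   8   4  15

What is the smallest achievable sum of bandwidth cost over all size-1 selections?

Open {P-δ}.
  R1→P-δ 3, R2→P-δ 5, R3→P-δ 2, R4→P-δ 13, R5→P-δ 10  ⇒ total 33.
Compare {P-ε}: total 42.
Compare {P-α}: total 47.
No size-1 selection does better; minimum is 33.

33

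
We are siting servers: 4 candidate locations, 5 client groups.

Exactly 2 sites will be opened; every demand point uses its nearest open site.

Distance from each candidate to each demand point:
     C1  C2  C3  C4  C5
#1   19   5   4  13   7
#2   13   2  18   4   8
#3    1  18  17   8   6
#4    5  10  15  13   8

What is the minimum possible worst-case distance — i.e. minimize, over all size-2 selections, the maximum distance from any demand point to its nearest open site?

8

Open {#1, #3}.
  Farthest demand point is C4 at distance 8 (to #3); all others are ≤ 8.
With {#1, #2} the worst case is 13.
With {#1, #4} the worst case is 13.
No size-2 selection achieves below 8.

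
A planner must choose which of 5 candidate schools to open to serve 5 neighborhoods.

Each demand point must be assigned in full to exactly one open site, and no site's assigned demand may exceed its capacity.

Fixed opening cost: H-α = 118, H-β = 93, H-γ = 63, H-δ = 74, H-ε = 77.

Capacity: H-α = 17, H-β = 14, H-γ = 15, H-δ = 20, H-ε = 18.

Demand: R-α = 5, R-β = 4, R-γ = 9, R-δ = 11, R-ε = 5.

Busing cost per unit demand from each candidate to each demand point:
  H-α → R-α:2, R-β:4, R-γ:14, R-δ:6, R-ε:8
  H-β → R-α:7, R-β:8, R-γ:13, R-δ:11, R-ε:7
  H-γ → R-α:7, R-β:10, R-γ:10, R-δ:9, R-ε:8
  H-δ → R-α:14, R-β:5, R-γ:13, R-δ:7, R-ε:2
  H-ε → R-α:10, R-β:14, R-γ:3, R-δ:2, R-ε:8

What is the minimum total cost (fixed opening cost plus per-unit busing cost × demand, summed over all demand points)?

Open {H-δ, H-ε}; cheapest assignment that respects the capacities:
  H-δ (cap 20, load 20): R-β, R-δ, R-ε — cost 4×5 + 11×7 + 5×2 = 107
  H-ε (cap 18, load 14): R-α, R-γ — cost 5×10 + 9×3 = 77
  Shipping 184, fixed 151 → total 335.
  Any other capacity-feasible assignment to {H-δ, H-ε} ships for at least 184.
Compare {H-γ, H-δ}: its best feasible assignment gives total 369.
Compare {H-γ, H-δ, H-ε}: its best feasible assignment gives total 383.
Every other set of open sites that can feasibly serve all demand totals ≥ 369 even under its best assignment. Minimum: 335.

335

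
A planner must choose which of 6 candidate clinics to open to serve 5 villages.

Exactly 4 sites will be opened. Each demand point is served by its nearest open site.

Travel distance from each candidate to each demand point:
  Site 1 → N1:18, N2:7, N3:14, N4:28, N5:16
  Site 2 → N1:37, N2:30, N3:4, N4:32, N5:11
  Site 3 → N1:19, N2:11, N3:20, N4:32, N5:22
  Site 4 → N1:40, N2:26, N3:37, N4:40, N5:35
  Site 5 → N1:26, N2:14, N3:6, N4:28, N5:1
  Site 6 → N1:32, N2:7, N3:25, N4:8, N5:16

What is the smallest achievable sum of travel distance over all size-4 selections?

Open {Site 1, Site 2, Site 5, Site 6}.
  N1→Site 1 18, N2→Site 1 7, N3→Site 2 4, N4→Site 6 8, N5→Site 5 1  ⇒ total 38.
Compare {Site 2, Site 3, Site 5, Site 6}: total 39.
Compare {Site 1, Site 3, Site 5, Site 6}: total 40.
No size-4 selection does better; minimum is 38.

38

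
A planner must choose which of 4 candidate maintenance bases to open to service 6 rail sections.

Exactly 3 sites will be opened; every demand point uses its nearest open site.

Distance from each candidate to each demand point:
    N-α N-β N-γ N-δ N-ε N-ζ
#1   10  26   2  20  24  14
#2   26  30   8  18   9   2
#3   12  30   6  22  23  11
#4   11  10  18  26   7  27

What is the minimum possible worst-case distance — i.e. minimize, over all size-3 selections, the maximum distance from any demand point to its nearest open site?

Open {#1, #2, #4}.
  Farthest demand point is N-δ at distance 18 (to #2); all others are ≤ 18.
With {#2, #3, #4} the worst case is 18.
With {#1, #3, #4} the worst case is 20.
No size-3 selection achieves below 18.

18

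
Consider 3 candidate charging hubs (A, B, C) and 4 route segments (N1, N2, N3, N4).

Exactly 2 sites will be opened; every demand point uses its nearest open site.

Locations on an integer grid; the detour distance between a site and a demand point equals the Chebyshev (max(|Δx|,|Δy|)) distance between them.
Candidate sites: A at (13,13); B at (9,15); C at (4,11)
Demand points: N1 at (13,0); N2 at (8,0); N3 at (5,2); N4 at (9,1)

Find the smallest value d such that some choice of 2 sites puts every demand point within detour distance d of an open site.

Open {A, C}.
  Farthest demand point is N1 at detour distance 11 (to C); all others are ≤ 11.
With {B, C} the worst case is 11.
With {A, B} the worst case is 13.
No size-2 selection achieves below 11.

11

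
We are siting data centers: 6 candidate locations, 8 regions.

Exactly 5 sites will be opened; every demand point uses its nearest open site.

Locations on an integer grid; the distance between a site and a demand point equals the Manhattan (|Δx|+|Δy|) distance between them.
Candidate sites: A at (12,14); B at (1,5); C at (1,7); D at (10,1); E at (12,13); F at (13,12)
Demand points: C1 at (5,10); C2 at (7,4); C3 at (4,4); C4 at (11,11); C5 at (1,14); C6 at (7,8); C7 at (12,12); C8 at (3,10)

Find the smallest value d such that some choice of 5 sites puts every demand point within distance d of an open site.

7

Open {A, B, C, D, E}.
  Farthest demand point is C1 at distance 7 (to C); all others are ≤ 7.
With {A, B, C, D, F} the worst case is 7.
With {A, B, C, E, F} the worst case is 7.
No size-5 selection achieves below 7.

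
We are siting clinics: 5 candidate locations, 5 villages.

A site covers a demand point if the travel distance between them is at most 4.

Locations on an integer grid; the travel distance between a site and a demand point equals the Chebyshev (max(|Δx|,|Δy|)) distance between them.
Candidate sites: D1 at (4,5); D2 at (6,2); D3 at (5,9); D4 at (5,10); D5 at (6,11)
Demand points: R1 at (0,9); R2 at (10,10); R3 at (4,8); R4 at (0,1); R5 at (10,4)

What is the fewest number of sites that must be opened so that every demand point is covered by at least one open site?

Coverage sets (demand points within 4 of each site):
  D1: {R1, R3, R4}
  D2: {R5}
  D3: {R3}
  D4: {R3}
  D5: {R2, R3}
No 2 sites suffice: every size-2 union leaves at least one demand point uncovered.
But {D1, D2, D5} covers everything, so the minimum is 3.

3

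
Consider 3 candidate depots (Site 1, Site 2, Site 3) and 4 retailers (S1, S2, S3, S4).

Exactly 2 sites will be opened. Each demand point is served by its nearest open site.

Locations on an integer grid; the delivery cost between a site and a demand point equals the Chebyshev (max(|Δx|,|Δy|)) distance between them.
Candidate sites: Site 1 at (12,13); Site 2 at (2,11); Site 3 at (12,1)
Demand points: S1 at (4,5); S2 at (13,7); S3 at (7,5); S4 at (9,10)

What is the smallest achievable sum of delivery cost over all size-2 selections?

21

Open {Site 1, Site 2}.
  S1→Site 2 6, S2→Site 1 6, S3→Site 2 6, S4→Site 1 3  ⇒ total 21.
Compare {Site 1, Site 3}: total 22.
Compare {Site 2, Site 3}: total 24.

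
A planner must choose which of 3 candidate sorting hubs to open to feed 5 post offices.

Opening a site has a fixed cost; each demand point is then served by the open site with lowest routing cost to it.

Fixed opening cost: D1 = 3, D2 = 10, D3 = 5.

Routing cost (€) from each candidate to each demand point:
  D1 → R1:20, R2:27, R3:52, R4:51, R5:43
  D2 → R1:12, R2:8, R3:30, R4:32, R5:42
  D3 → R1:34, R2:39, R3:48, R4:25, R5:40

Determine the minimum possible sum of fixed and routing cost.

130

Open {D2, D3}: assign each demand point to its cheapest open site.
  R1→D2 12, R2→D2 8, R3→D2 30, R4→D3 25, R5→D3 40
  routing cost 115, fixed 15 → total 130.
Compare {D1, D2, D3}: routing cost 115 + fixed 18 = 133.
Compare {D2}: routing cost 124 + fixed 10 = 134.
Compare {D1, D2}: routing cost 124 + fixed 13 = 137.
All other subsets cost ≥ 133. Minimum total cost: 130.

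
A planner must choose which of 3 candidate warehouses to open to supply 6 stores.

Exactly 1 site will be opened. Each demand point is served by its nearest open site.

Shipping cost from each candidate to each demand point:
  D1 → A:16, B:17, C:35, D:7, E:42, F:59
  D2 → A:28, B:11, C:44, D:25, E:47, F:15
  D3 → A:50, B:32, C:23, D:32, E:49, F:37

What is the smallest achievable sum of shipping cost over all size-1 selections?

170

Open {D2}.
  A→D2 28, B→D2 11, C→D2 44, D→D2 25, E→D2 47, F→D2 15  ⇒ total 170.
Compare {D1}: total 176.
Compare {D3}: total 223.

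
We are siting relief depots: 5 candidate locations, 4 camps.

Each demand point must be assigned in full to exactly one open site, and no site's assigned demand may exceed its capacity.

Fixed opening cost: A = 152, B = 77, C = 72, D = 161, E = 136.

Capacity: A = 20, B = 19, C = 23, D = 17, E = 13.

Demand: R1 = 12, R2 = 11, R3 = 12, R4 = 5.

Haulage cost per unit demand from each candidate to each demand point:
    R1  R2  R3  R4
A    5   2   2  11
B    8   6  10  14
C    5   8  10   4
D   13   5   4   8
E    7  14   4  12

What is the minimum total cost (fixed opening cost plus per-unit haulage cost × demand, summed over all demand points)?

451

Open {A, C}; cheapest assignment that respects the capacities:
  A (cap 20, load 17): R3, R4 — cost 12×2 + 5×11 = 79
  C (cap 23, load 23): R1, R2 — cost 12×5 + 11×8 = 148
  Shipping 227, fixed 224 → total 451.
  Any other capacity-feasible assignment to {A, C} ships for at least 227.
Compare {C, D}: its best feasible assignment gives total 469.
Compare {A, B, C}: its best feasible assignment gives total 471.
Every other set of open sites that can feasibly serve all demand totals ≥ 469 even under its best assignment. Minimum: 451.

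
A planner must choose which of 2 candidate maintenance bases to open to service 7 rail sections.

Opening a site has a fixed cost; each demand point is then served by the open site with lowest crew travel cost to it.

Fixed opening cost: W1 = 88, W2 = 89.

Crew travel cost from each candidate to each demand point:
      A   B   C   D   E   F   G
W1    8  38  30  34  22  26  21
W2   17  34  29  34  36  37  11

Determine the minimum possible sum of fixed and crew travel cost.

267

Open {W1}: assign each demand point to its cheapest open site.
  A→W1 8, B→W1 38, C→W1 30, D→W1 34, E→W1 22, F→W1 26, G→W1 21
  crew travel cost 179, fixed 88 → total 267.
Compare {W2}: crew travel cost 198 + fixed 89 = 287.
Compare {W1, W2}: crew travel cost 164 + fixed 177 = 341.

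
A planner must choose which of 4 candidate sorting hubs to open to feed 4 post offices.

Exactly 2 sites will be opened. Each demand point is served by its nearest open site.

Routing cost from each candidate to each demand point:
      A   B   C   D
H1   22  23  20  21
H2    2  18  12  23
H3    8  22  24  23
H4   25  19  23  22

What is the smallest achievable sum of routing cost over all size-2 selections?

Open {H1, H2}.
  A→H2 2, B→H2 18, C→H2 12, D→H1 21  ⇒ total 53.
Compare {H2, H4}: total 54.
Compare {H2, H3}: total 55.
No size-2 selection does better; minimum is 53.

53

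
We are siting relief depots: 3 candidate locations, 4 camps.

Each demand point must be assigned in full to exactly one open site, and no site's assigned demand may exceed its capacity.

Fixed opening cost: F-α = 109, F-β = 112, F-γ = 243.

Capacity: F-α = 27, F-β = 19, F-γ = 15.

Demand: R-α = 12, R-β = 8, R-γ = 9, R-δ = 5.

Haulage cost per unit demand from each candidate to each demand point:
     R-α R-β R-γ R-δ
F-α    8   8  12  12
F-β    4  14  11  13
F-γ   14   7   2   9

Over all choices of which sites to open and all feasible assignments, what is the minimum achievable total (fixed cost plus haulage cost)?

501

Open {F-α, F-β}; cheapest assignment that respects the capacities:
  F-α (cap 27, load 22): R-β, R-γ, R-δ — cost 8×8 + 9×12 + 5×12 = 232
  F-β (cap 19, load 12): R-α — cost 12×4 = 48
  Shipping 280, fixed 221 → total 501.
  Any other capacity-feasible assignment to {F-α, F-β} ships for at least 280.
Compare {F-α, F-γ}: its best feasible assignment gives total 575.
Compare {F-α, F-β, F-γ}: its best feasible assignment gives total 639.
Every other set of open sites that can feasibly serve all demand totals ≥ 575 even under its best assignment. Minimum: 501.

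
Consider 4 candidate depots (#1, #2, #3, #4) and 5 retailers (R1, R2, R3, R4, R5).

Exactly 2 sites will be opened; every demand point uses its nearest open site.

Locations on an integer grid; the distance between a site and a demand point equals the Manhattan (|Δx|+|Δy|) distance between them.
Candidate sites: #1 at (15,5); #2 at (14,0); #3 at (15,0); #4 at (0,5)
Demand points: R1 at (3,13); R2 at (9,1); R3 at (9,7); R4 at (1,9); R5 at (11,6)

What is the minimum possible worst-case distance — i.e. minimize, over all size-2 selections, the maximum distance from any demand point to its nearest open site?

Open {#1, #4}.
  Farthest demand point is R1 at distance 11 (to #4); all others are ≤ 11.
With {#2, #4} the worst case is 11.
With {#3, #4} the worst case is 11.
No size-2 selection achieves below 11.

11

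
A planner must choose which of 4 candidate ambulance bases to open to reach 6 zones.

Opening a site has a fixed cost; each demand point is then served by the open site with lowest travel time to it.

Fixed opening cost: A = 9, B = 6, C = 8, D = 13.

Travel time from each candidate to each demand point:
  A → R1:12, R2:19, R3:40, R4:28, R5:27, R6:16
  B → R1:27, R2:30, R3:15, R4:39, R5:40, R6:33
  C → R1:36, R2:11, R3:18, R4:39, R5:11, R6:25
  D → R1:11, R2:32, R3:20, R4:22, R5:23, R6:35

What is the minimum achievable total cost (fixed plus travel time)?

Open {A, C}: assign each demand point to its cheapest open site.
  R1→A 12, R2→C 11, R3→C 18, R4→A 28, R5→C 11, R6→A 16
  travel time 96, fixed 17 → total 113.
Compare {A, B, C}: travel time 93 + fixed 23 = 116.
Compare {C, D}: travel time 98 + fixed 21 = 119.
Compare {A, C, D}: travel time 89 + fixed 30 = 119.
All other subsets cost ≥ 116. Minimum total cost: 113.

113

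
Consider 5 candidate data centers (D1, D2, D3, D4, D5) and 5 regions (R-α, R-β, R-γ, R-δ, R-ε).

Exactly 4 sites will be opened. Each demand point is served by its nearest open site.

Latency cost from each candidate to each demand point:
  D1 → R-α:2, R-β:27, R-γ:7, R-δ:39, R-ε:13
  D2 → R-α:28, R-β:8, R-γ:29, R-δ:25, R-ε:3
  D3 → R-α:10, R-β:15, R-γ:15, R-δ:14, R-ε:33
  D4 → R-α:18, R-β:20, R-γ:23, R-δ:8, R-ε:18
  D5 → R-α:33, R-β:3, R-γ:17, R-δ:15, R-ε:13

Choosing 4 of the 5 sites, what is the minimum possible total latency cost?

Open {D1, D2, D4, D5}.
  R-α→D1 2, R-β→D5 3, R-γ→D1 7, R-δ→D4 8, R-ε→D2 3  ⇒ total 23.
Compare {D1, D2, D3, D4}: total 28.
Compare {D1, D2, D3, D5}: total 29.
No size-4 selection does better; minimum is 23.

23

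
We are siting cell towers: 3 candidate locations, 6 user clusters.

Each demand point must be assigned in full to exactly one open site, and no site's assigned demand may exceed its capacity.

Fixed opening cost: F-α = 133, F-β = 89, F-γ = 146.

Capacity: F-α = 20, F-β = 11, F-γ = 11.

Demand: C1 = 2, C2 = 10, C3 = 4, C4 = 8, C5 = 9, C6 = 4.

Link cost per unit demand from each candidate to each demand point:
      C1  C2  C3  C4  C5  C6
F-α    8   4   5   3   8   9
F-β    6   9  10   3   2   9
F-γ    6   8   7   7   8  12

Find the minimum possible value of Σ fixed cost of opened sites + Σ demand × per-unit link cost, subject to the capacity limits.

538

Open {F-α, F-β, F-γ}; cheapest assignment that respects the capacities:
  F-α (cap 20, load 18): C2, C4 — cost 10×4 + 8×3 = 64
  F-β (cap 11, load 11): C1, C5 — cost 2×6 + 9×2 = 30
  F-γ (cap 11, load 8): C3, C6 — cost 4×7 + 4×12 = 76
  Shipping 170, fixed 368 → total 538.
  Any other capacity-feasible assignment to {F-α, F-β, F-γ} ships for at least 170.
Total demand is 37 and no other set of sites has combined capacity ≥ 37, so {F-α, F-β, F-γ} is the only feasible choice of open sites. Minimum: 538.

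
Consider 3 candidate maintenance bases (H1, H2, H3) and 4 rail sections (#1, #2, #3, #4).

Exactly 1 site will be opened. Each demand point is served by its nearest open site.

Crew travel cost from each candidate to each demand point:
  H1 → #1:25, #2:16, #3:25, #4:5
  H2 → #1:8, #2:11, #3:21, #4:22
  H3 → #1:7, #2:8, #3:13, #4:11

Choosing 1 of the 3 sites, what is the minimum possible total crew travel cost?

39

Open {H3}.
  #1→H3 7, #2→H3 8, #3→H3 13, #4→H3 11  ⇒ total 39.
Compare {H2}: total 62.
Compare {H1}: total 71.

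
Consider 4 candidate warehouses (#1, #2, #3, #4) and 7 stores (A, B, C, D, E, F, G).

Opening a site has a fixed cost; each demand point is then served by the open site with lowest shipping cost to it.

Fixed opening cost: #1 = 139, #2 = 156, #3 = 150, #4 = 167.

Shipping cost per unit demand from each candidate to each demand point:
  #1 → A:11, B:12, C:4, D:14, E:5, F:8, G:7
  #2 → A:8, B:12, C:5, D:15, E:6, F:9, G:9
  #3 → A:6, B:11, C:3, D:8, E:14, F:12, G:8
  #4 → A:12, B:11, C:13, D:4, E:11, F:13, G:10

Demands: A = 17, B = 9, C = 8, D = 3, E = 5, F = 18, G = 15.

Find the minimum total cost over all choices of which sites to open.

782

Open {#1}: assign each demand point to its cheapest open site.
  A→#1 17×11=187, B→#1 9×12=108, C→#1 8×4=32, D→#1 3×14=42, E→#1 5×5=25, F→#1 18×8=144, G→#1 15×7=105
  shipping cost 643, fixed 139 → total 782.
Compare {#3}: shipping cost 655 + fixed 150 = 805.
Compare {#2}: shipping cost 656 + fixed 156 = 812.
Compare {#1, #3}: shipping cost 523 + fixed 289 = 812.
All other subsets cost ≥ 805. Minimum total cost: 782.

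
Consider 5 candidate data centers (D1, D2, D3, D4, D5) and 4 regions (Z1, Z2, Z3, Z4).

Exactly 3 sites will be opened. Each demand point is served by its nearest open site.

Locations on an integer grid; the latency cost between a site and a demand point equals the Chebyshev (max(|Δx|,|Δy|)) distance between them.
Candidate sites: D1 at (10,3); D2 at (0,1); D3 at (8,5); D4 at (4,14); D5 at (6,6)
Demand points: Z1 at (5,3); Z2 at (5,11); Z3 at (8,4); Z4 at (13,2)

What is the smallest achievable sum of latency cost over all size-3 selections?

Open {D1, D3, D4}.
  Z1→D3 3, Z2→D4 3, Z3→D3 1, Z4→D1 3  ⇒ total 10.
Compare {D1, D4, D5}: total 11.
Compare {D1, D3, D5}: total 12.
No size-3 selection does better; minimum is 10.

10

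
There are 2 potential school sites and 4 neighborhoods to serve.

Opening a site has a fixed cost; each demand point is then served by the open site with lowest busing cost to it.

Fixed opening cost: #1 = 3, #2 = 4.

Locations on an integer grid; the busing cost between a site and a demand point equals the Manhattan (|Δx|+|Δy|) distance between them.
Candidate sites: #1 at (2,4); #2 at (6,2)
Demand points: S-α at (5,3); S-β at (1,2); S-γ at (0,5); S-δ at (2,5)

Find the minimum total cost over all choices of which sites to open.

Open {#1}: assign each demand point to its cheapest open site.
  S-α→#1 4, S-β→#1 3, S-γ→#1 3, S-δ→#1 1
  busing cost 11, fixed 3 → total 14.
Compare {#1, #2}: busing cost 9 + fixed 7 = 16.
Compare {#2}: busing cost 23 + fixed 4 = 27.

14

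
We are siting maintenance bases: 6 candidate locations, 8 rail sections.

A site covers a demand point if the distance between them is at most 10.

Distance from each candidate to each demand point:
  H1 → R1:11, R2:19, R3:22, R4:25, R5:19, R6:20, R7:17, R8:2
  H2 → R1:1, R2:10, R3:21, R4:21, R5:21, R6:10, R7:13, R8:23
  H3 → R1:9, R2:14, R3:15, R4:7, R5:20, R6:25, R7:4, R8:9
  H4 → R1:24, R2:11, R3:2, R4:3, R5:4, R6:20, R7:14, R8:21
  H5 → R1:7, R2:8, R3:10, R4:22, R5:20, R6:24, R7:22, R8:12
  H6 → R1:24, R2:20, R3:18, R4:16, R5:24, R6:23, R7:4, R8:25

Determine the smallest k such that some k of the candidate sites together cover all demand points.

Coverage sets (demand points within 10 of each site):
  H1: {R8}
  H2: {R1, R2, R6}
  H3: {R1, R4, R7, R8}
  H4: {R3, R4, R5}
  H5: {R1, R2, R3}
  H6: {R7}
No 2 sites suffice: every size-2 union leaves at least one demand point uncovered.
But {H2, H3, H4} covers everything, so the minimum is 3.

3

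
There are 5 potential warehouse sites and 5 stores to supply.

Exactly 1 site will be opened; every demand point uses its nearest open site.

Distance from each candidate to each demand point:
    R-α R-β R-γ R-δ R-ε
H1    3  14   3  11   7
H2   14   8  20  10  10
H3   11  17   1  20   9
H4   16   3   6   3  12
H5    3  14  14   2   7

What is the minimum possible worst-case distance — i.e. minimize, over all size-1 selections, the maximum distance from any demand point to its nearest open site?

14

Open {H1}.
  Farthest demand point is R-β at distance 14 (to H1); all others are ≤ 14.
With {H5} the worst case is 14.
With {H4} the worst case is 16.
No size-1 selection achieves below 14.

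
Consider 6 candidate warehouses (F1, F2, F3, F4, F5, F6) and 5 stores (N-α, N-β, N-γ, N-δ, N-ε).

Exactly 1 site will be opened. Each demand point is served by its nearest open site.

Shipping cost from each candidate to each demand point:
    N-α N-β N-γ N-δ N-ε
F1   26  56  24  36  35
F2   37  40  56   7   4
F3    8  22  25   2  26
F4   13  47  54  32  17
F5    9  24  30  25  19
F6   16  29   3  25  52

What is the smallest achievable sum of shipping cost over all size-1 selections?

Open {F3}.
  N-α→F3 8, N-β→F3 22, N-γ→F3 25, N-δ→F3 2, N-ε→F3 26  ⇒ total 83.
Compare {F5}: total 107.
Compare {F6}: total 125.
No size-1 selection does better; minimum is 83.

83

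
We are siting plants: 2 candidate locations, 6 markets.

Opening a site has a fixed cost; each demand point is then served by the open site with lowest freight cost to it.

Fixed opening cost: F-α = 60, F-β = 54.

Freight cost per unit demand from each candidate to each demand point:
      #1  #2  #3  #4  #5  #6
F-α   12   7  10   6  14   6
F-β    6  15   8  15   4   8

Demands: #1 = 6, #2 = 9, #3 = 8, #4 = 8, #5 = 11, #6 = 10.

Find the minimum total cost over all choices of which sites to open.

429

Open {F-α, F-β}: assign each demand point to its cheapest open site.
  #1→F-β 6×6=36, #2→F-α 9×7=63, #3→F-β 8×8=64, #4→F-α 8×6=48, #5→F-β 11×4=44, #6→F-α 10×6=60
  freight cost 315, fixed 114 → total 429.
Compare {F-β}: freight cost 479 + fixed 54 = 533.
Compare {F-α}: freight cost 477 + fixed 60 = 537.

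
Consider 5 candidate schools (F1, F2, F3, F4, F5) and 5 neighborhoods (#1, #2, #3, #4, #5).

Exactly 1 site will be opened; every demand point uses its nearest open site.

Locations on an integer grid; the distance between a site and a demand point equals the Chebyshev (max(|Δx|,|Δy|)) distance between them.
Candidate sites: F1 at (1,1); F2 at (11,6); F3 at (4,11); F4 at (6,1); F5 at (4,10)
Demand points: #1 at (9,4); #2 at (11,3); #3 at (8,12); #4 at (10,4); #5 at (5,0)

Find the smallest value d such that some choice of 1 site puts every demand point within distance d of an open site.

Open {F2}.
  Farthest demand point is #3 at distance 6 (to F2); all others are ≤ 6.
With {F5} the worst case is 10.
With {F1} the worst case is 11.
No size-1 selection achieves below 6.

6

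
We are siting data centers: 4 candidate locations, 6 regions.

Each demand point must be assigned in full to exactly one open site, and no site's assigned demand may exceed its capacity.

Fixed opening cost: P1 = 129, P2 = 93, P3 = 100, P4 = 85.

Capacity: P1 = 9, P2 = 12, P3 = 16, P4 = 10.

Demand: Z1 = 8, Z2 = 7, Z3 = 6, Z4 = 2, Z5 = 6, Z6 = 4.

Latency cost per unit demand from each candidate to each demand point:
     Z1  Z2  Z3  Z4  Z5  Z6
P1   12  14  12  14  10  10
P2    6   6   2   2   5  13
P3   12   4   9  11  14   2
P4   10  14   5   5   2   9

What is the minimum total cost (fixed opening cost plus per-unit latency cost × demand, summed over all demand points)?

446

Open {P2, P3, P4}; cheapest assignment that respects the capacities:
  P2 (cap 12, load 12): Z3, Z5 — cost 6×2 + 6×5 = 42
  P3 (cap 16, load 11): Z2, Z6 — cost 7×4 + 4×2 = 36
  P4 (cap 10, load 10): Z1, Z4 — cost 8×10 + 2×5 = 90
  Shipping 168, fixed 278 → total 446.
  Any other capacity-feasible assignment to {P2, P3, P4} ships for at least 168.
Compare {P1, P2, P3}: its best feasible assignment gives total 518.
Compare {P1, P3, P4}: its best feasible assignment gives total 562.
Every other set of open sites that can feasibly serve all demand totals ≥ 518 even under its best assignment. Minimum: 446.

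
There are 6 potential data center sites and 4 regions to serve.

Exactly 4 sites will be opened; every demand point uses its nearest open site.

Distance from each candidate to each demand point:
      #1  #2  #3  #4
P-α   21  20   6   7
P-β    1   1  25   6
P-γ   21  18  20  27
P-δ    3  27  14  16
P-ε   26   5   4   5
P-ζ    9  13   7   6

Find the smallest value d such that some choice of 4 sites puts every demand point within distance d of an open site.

Open {P-α, P-β, P-γ, P-ε}.
  Farthest demand point is #4 at distance 5 (to P-ε); all others are ≤ 5.
With {P-α, P-β, P-δ, P-ε} the worst case is 5.
With {P-α, P-β, P-ε, P-ζ} the worst case is 5.
No size-4 selection achieves below 5.

5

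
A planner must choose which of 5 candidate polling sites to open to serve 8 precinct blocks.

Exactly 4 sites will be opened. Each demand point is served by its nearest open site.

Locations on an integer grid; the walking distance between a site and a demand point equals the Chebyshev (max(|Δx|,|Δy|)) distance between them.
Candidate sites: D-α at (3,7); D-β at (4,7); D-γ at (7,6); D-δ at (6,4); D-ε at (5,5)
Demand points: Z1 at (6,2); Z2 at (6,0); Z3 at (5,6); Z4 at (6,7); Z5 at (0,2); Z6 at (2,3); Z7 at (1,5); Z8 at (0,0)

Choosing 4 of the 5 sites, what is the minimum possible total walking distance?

Open {D-α, D-γ, D-δ, D-ε}.
  Z1→D-δ 2, Z2→D-δ 4, Z3→D-ε 1, Z4→D-γ 1, Z5→D-α 5, Z6→D-ε 3, Z7→D-α 2, Z8→D-ε 5  ⇒ total 23.
Compare {D-α, D-β, D-δ, D-ε}: total 24.
Compare {D-β, D-γ, D-δ, D-ε}: total 24.
No size-4 selection does better; minimum is 23.

23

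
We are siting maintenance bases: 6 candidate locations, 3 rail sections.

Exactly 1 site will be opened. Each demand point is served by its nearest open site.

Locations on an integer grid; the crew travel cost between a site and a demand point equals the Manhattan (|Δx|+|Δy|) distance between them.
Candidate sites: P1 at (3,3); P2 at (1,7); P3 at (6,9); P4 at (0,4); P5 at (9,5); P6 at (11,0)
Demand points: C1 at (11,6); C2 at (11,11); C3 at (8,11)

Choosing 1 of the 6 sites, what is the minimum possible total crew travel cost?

Open {P5}.
  C1→P5 3, C2→P5 8, C3→P5 7  ⇒ total 18.
Compare {P3}: total 19.
Compare {P6}: total 31.
No size-1 selection does better; minimum is 18.

18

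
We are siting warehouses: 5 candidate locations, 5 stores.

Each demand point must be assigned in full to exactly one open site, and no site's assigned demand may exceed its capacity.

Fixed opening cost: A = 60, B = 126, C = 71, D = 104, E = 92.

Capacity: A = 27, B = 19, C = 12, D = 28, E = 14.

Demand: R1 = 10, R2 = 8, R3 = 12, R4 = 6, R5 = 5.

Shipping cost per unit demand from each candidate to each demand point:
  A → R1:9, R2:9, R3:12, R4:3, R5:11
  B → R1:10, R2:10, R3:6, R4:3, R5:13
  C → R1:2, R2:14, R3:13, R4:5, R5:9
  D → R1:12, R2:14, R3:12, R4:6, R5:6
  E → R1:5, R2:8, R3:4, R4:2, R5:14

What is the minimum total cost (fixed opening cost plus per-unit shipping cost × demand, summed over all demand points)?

Open {A, C, E}; cheapest assignment that respects the capacities:
  A (cap 27, load 19): R2, R4, R5 — cost 8×9 + 6×3 + 5×11 = 145
  C (cap 12, load 10): R1 — cost 10×2 = 20
  E (cap 14, load 12): R3 — cost 12×4 = 48
  Shipping 213, fixed 223 → total 436.
  Any other capacity-feasible assignment to {A, C, E} ships for at least 213.
Compare {A, B}: its best feasible assignment gives total 493.
Compare {A, B, C}: its best feasible assignment gives total 494.
Every other set of open sites that can feasibly serve all demand totals ≥ 493 even under its best assignment. Minimum: 436.

436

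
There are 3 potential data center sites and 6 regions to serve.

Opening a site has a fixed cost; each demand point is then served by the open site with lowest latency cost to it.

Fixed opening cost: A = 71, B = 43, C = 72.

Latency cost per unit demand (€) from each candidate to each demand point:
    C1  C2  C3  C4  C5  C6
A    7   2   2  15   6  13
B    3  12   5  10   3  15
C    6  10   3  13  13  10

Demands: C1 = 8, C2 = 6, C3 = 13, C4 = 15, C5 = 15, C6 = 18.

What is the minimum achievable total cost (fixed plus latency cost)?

Open {A, B}: assign each demand point to its cheapest open site.
  C1→B 8×3=24, C2→A 6×2=12, C3→A 13×2=26, C4→B 15×10=150, C5→B 15×3=45, C6→A 18×13=234
  latency cost 491, fixed 114 → total 605.
Compare {B, C}: latency cost 498 + fixed 115 = 613.
Compare {A, B, C}: latency cost 437 + fixed 186 = 623.
Compare {B}: latency cost 626 + fixed 43 = 669.
All other subsets cost ≥ 613. Minimum total cost: 605.

605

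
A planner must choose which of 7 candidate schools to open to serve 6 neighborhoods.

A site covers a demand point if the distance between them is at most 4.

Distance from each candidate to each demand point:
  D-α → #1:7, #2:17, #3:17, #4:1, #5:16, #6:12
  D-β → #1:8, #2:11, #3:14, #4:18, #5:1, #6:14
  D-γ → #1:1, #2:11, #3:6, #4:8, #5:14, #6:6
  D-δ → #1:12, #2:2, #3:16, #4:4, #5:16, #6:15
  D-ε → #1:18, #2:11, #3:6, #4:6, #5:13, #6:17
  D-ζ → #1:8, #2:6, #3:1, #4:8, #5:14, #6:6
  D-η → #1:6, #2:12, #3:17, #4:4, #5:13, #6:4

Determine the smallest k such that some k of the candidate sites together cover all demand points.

Coverage sets (demand points within 4 of each site):
  D-α: {#4}
  D-β: {#5}
  D-γ: {#1}
  D-δ: {#2, #4}
  D-ε: {}
  D-ζ: {#3}
  D-η: {#4, #6}
No 4 sites suffice: every size-4 union leaves at least one demand point uncovered.
But {D-β, D-γ, D-δ, D-ζ, D-η} covers everything, so the minimum is 5.

5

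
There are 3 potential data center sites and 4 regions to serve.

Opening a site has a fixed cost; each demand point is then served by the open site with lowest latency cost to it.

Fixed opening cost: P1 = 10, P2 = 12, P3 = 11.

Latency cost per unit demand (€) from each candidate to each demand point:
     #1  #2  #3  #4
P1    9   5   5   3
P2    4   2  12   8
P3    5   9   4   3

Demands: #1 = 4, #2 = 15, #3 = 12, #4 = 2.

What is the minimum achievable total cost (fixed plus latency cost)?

123

Open {P2, P3}: assign each demand point to its cheapest open site.
  #1→P2 4×4=16, #2→P2 15×2=30, #3→P3 12×4=48, #4→P3 2×3=6
  latency cost 100, fixed 23 → total 123.
Compare {P1, P2, P3}: latency cost 100 + fixed 33 = 133.
Compare {P1, P2}: latency cost 112 + fixed 22 = 134.
Compare {P1, P3}: latency cost 149 + fixed 21 = 170.
All other subsets cost ≥ 133. Minimum total cost: 123.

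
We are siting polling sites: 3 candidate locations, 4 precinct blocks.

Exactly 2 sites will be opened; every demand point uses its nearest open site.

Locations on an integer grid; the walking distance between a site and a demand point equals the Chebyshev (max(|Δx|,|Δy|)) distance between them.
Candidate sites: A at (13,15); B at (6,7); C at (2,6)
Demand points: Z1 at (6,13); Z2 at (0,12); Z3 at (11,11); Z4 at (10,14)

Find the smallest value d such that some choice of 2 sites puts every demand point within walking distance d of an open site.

Open {A, B}.
  Farthest demand point is Z1 at walking distance 6 (to B); all others are ≤ 6.
With {A, C} the worst case is 7.
With {B, C} the worst case is 7.
No size-2 selection achieves below 6.

6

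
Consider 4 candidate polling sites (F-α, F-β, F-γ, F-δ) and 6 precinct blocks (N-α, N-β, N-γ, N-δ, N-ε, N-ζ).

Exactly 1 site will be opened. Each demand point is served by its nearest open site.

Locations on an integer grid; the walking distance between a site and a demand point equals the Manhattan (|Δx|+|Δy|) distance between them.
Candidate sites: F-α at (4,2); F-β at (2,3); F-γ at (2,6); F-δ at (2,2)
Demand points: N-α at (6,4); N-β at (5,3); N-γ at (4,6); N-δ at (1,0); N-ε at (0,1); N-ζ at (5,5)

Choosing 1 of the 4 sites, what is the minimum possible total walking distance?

24

Open {F-α}.
  N-α→F-α 4, N-β→F-α 2, N-γ→F-α 4, N-δ→F-α 5, N-ε→F-α 5, N-ζ→F-α 4  ⇒ total 24.
Compare {F-β}: total 26.
Compare {F-δ}: total 28.
No size-1 selection does better; minimum is 24.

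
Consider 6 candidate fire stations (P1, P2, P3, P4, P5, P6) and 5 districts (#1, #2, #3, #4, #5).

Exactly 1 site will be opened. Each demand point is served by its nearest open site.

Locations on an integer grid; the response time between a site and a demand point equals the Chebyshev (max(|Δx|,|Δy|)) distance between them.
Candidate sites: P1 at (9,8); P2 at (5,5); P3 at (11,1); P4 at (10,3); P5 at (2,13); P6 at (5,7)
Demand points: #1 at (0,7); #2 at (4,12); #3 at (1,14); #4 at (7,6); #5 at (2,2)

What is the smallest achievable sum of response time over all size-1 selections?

24

Open {P6}.
  #1→P6 5, #2→P6 5, #3→P6 7, #4→P6 2, #5→P6 5  ⇒ total 24.
Compare {P2}: total 26.
Compare {P5}: total 27.
No size-1 selection does better; minimum is 24.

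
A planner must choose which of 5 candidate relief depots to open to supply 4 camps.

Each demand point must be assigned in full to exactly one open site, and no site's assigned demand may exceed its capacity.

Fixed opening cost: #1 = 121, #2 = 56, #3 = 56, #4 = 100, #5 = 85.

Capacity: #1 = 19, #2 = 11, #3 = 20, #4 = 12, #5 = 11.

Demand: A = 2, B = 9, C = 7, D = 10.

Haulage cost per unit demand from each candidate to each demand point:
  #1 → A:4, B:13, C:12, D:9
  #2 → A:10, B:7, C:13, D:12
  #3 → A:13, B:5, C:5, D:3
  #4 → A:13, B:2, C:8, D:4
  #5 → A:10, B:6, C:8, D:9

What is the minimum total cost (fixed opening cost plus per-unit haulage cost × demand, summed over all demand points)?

260

Open {#2, #3}; cheapest assignment that respects the capacities:
  #2 (cap 11, load 11): A, B — cost 2×10 + 9×7 = 83
  #3 (cap 20, load 17): C, D — cost 7×5 + 10×3 = 65
  Shipping 148, fixed 112 → total 260.
  Any other capacity-feasible assignment to {#2, #3} ships for at least 148.
Compare {#3, #4}: its best feasible assignment gives total 265.
Compare {#3, #5}: its best feasible assignment gives total 280.
Every other set of open sites that can feasibly serve all demand totals ≥ 265 even under its best assignment. Minimum: 260.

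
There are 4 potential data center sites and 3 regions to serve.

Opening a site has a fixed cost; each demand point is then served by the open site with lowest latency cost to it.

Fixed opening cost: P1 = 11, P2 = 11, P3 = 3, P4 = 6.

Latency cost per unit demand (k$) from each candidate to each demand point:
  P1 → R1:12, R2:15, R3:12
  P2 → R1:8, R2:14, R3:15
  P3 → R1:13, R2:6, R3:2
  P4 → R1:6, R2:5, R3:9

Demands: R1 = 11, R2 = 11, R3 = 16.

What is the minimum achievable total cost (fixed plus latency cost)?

Open {P3, P4}: assign each demand point to its cheapest open site.
  R1→P4 11×6=66, R2→P4 11×5=55, R3→P3 16×2=32
  latency cost 153, fixed 9 → total 162.
Compare {P1, P3, P4}: latency cost 153 + fixed 20 = 173.
Compare {P2, P3, P4}: latency cost 153 + fixed 20 = 173.
Compare {P1, P2, P3, P4}: latency cost 153 + fixed 31 = 184.
All other subsets cost ≥ 173. Minimum total cost: 162.

162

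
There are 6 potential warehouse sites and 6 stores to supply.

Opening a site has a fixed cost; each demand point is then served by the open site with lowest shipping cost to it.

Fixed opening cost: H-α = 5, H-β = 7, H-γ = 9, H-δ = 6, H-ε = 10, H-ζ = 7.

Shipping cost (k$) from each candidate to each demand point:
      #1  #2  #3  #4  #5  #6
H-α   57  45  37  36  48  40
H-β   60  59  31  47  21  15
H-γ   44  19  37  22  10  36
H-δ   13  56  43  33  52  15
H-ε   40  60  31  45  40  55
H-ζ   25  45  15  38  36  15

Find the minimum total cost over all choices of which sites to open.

116

Open {H-γ, H-δ, H-ζ}: assign each demand point to its cheapest open site.
  #1→H-δ 13, #2→H-γ 19, #3→H-ζ 15, #4→H-γ 22, #5→H-γ 10, #6→H-δ 15
  shipping cost 94, fixed 22 → total 116.
Compare {H-α, H-γ, H-δ, H-ζ}: shipping cost 94 + fixed 27 = 121.
Compare {H-γ, H-ζ}: shipping cost 106 + fixed 16 = 122.
Compare {H-β, H-γ, H-δ, H-ζ}: shipping cost 94 + fixed 29 = 123.
All other subsets cost ≥ 121. Minimum total cost: 116.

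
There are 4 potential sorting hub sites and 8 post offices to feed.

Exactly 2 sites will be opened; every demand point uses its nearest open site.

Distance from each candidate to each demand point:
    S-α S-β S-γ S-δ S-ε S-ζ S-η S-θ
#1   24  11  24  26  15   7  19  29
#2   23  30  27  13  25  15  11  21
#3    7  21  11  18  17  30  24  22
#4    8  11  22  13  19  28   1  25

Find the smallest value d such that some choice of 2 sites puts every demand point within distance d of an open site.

Open {#2, #3}.
  Farthest demand point is S-β at distance 21 (to #3); all others are ≤ 21.
With {#1, #3} the worst case is 22.
With {#2, #4} the worst case is 22.
No size-2 selection achieves below 21.

21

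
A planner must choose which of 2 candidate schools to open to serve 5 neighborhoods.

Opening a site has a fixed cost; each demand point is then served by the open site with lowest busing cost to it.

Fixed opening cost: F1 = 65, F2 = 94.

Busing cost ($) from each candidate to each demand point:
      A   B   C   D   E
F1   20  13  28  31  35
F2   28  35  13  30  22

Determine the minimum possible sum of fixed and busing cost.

192

Open {F1}: assign each demand point to its cheapest open site.
  A→F1 20, B→F1 13, C→F1 28, D→F1 31, E→F1 35
  busing cost 127, fixed 65 → total 192.
Compare {F2}: busing cost 128 + fixed 94 = 222.
Compare {F1, F2}: busing cost 98 + fixed 159 = 257.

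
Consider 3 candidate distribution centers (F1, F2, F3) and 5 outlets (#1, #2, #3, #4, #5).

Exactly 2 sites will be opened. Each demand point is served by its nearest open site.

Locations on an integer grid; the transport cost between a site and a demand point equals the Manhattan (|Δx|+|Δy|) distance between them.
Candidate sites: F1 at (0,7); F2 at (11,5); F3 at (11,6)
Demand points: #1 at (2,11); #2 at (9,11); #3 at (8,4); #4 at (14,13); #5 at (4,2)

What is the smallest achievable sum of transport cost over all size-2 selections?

37

Open {F1, F3}.
  #1→F1 6, #2→F3 7, #3→F3 5, #4→F3 10, #5→F1 9  ⇒ total 37.
Compare {F1, F2}: total 38.
Compare {F2, F3}: total 45.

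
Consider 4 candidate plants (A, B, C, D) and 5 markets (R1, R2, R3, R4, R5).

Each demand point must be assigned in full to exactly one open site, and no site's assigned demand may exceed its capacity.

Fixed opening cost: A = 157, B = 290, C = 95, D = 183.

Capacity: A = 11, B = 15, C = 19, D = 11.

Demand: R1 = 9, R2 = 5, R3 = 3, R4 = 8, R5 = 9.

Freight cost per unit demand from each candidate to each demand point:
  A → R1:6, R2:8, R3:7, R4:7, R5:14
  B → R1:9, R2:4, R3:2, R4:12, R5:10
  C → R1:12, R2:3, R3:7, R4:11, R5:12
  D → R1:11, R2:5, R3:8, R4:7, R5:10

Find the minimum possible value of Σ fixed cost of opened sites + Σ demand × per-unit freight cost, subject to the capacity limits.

689

Open {A, C, D}; cheapest assignment that respects the capacities:
  A (cap 11, load 9): R1 — cost 9×6 = 54
  C (cap 19, load 17): R2, R3, R5 — cost 5×3 + 3×7 + 9×12 = 144
  D (cap 11, load 8): R4 — cost 8×7 = 56
  Shipping 254, fixed 435 → total 689.
  Any other capacity-feasible assignment to {A, C, D} ships for at least 254.
Compare {A, B, C}: its best feasible assignment gives total 795.
Compare {B, C, D}: its best feasible assignment gives total 834.
Every other set of open sites that can feasibly serve all demand totals ≥ 795 even under its best assignment. Minimum: 689.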